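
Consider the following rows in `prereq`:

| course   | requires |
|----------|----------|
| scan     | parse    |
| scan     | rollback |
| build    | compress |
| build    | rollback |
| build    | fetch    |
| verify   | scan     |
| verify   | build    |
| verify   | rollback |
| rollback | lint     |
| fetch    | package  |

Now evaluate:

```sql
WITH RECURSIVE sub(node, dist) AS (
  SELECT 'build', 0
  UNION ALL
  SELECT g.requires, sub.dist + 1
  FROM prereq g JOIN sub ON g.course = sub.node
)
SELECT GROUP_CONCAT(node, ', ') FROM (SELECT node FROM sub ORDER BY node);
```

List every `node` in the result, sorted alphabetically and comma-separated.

Base: (build, dist=0).
Iteration 1: edges from {build} -> (compress, dist=1), (fetch, dist=1), (rollback, dist=1).
Iteration 2: edges from {compress,fetch,rollback} -> (lint, dist=2), (package, dist=2).
Iteration 3: no outgoing edges from {lint,package}; recursion stops.

build, compress, fetch, lint, package, rollback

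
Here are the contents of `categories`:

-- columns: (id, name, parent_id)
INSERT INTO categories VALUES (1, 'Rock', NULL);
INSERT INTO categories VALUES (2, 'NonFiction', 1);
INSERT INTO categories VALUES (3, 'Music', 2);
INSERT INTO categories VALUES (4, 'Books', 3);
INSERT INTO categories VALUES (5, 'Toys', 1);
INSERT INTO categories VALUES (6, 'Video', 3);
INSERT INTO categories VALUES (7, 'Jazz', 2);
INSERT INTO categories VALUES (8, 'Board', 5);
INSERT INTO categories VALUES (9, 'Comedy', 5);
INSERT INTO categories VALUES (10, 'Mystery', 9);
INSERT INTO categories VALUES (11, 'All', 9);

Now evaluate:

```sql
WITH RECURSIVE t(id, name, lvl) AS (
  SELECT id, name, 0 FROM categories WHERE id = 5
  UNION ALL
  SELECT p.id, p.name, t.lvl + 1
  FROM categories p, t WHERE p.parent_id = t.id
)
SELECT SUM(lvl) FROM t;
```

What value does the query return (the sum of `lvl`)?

Base: id=5 (Toys) at lvl 0.
Iteration 1: rows with parent_id in {5} -> Board (id 8, lvl 1), Comedy (id 9, lvl 1).
Iteration 2: rows with parent_id in {8,9} -> Mystery (id 10, lvl 2), All (id 11, lvl 2).
Iteration 3: no rows with parent_id in {10,11}; recursion stops.
SUM(lvl) = 0 + 1 + 1 + 2 + 2 = 6.

6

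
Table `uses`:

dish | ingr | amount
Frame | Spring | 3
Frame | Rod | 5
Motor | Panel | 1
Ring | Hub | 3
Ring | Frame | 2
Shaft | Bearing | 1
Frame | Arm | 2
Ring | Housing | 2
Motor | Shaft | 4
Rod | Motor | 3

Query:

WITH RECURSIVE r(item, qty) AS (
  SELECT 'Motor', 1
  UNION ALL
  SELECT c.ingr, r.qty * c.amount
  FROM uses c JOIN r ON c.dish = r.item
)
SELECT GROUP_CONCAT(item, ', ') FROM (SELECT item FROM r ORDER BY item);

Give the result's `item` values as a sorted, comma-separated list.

Bearing, Motor, Panel, Shaft

Base: (Motor, qty=1).
Iteration 1: components of {Motor} -> Panel = 1*1 = 1, Shaft = 1*4 = 4.
Iteration 2: components of {Panel,Shaft} -> Bearing = 4*1 = 4.
Iteration 3: no further components; recursion stops.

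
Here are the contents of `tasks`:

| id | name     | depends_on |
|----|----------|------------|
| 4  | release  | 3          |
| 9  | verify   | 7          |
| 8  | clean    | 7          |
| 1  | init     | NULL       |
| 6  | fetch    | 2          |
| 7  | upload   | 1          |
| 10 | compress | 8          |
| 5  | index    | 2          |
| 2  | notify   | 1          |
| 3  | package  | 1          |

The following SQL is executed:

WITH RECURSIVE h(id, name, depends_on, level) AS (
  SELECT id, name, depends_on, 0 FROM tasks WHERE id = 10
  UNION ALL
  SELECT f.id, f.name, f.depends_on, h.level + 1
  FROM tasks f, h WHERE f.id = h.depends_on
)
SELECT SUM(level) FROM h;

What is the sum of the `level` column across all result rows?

Base: id=10 (compress), depends_on=8, level 0.
Iteration 1: join on id=8 -> clean (id 8, depends_on=7, level 1).
Iteration 2: join on id=7 -> upload (id 7, depends_on=1, level 2).
Iteration 3: join on id=1 -> init (id 1, depends_on=NULL, level 3).
Iteration 4: depends_on is NULL; no match; recursion stops.
SUM(level) = 0 + 1 + 2 + 3 = 6.

6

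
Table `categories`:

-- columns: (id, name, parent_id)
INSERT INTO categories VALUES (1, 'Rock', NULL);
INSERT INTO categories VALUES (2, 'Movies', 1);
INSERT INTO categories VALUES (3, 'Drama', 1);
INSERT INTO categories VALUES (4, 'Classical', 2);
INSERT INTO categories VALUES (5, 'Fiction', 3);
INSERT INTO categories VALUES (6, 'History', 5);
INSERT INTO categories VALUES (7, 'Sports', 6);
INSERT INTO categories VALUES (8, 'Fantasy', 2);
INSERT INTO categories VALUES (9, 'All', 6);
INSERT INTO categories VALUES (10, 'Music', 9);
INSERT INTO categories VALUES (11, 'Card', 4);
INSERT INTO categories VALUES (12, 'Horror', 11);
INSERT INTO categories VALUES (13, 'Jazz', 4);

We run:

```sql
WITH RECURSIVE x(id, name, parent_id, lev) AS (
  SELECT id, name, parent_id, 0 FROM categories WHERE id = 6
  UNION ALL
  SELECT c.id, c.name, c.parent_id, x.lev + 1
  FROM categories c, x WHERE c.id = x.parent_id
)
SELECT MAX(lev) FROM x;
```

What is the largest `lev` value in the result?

Base: id=6 (History), parent_id=5, lev 0.
Iteration 1: join on id=5 -> Fiction (id 5, parent_id=3, lev 1).
Iteration 2: join on id=3 -> Drama (id 3, parent_id=1, lev 2).
Iteration 3: join on id=1 -> Rock (id 1, parent_id=NULL, lev 3).
Iteration 4: parent_id is NULL; no match; recursion stops.
lev values: 0, 1, 2, 3; the maximum is 3.

3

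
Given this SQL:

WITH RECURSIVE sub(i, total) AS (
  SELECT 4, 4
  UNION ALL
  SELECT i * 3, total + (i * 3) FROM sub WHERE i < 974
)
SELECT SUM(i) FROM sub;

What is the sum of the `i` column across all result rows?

Base: i=4, total=4.
Iteration 1: 4 < 974 holds -> i = 4 * 3 = 12, total = 4 + 12 = 16.
Iteration 2: 12 < 974 holds -> i = 12 * 3 = 36, total = 16 + 36 = 52.
Iteration 3: 36 < 974 holds -> i = 36 * 3 = 108, total = 52 + 108 = 160.
Iteration 4: 108 < 974 holds -> i = 108 * 3 = 324, total = 160 + 324 = 484.
Iteration 5: 324 < 974 holds -> i = 324 * 3 = 972, total = 484 + 972 = 1456.
Iteration 6: 972 < 974 holds -> i = 972 * 3 = 2916, total = 1456 + 2916 = 4372.
Iteration 7: 2916 < 974 fails; recursion stops.
SUM(i) = 4 + 12 + 36 + 108 + 324 + 972 + 2916 = 4372.

4372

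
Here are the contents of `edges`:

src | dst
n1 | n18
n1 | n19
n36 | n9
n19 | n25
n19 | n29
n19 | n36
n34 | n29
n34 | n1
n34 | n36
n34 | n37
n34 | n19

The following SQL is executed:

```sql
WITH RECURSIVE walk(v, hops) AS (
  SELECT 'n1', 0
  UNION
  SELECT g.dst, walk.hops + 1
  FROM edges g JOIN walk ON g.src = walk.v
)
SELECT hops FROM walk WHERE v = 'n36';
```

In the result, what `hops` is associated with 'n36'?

2

Base: (n1, hops=0).
Iteration 1: edges from {n1} -> (n18, hops=1), (n19, hops=1).
Iteration 2: edges from {n18,n19} -> (n25, hops=2), (n29, hops=2), (n36, hops=2).
Iteration 3: edges from {n25,n29,n36} -> (n9, hops=3).
Iteration 4: no outgoing edges from {n9}; recursion stops.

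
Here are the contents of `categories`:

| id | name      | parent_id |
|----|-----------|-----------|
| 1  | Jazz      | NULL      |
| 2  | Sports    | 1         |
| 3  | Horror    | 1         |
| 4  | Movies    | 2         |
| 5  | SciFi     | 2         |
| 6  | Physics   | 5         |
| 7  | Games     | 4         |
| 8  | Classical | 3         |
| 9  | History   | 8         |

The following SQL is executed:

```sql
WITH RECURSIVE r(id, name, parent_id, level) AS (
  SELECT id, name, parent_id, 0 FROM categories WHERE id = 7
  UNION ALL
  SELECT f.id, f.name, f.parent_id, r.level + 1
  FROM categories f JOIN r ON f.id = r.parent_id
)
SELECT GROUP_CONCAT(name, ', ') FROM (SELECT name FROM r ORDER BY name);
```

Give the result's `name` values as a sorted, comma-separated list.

Games, Jazz, Movies, Sports

Base: id=7 (Games), parent_id=4, level 0.
Iteration 1: join on id=4 -> Movies (id 4, parent_id=2, level 1).
Iteration 2: join on id=2 -> Sports (id 2, parent_id=1, level 2).
Iteration 3: join on id=1 -> Jazz (id 1, parent_id=NULL, level 3).
Iteration 4: parent_id is NULL; no match; recursion stops.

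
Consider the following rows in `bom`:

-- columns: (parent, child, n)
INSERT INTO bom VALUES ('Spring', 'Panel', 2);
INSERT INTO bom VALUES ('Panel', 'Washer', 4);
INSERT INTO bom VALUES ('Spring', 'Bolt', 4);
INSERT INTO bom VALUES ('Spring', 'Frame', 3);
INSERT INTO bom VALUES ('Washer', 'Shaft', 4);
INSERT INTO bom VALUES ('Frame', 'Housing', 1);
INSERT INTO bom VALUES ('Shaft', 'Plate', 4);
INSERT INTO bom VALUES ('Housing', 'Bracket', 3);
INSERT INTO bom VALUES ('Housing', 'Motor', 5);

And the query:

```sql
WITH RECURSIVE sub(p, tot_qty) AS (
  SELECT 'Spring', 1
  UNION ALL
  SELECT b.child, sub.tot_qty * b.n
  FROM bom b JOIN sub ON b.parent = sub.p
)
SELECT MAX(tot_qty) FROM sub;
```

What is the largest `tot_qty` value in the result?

128

Base: (Spring, tot_qty=1).
Iteration 1: components of {Spring} -> Bolt = 1*4 = 4, Frame = 1*3 = 3, Panel = 1*2 = 2.
Iteration 2: components of {Bolt,Frame,Panel} -> Housing = 3*1 = 3, Washer = 2*4 = 8.
Iteration 3: components of {Housing,Washer} -> Bracket = 3*3 = 9, Motor = 3*5 = 15, Shaft = 8*4 = 32.
Iteration 4: components of {Bracket,Motor,Shaft} -> Plate = 32*4 = 128.
Iteration 5: no further components; recursion stops.
tot_qty values: 1, 2, 4, 3, 8, 3, 32, 9, 15, 128; the maximum is 128.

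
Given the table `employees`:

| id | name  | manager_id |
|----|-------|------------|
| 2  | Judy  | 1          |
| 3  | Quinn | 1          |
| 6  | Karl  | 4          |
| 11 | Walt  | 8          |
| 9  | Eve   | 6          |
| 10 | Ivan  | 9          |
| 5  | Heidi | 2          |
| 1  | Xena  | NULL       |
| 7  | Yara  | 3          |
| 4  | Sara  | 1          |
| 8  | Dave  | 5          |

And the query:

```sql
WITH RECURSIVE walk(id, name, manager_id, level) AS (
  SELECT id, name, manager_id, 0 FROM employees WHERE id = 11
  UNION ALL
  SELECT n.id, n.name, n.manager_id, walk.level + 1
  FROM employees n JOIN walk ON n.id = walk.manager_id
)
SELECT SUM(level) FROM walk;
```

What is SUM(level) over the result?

Base: id=11 (Walt), manager_id=8, level 0.
Iteration 1: join on id=8 -> Dave (id 8, manager_id=5, level 1).
Iteration 2: join on id=5 -> Heidi (id 5, manager_id=2, level 2).
Iteration 3: join on id=2 -> Judy (id 2, manager_id=1, level 3).
Iteration 4: join on id=1 -> Xena (id 1, manager_id=NULL, level 4).
Iteration 5: manager_id is NULL; no match; recursion stops.
SUM(level) = 0 + 1 + 2 + 3 + 4 = 10.

10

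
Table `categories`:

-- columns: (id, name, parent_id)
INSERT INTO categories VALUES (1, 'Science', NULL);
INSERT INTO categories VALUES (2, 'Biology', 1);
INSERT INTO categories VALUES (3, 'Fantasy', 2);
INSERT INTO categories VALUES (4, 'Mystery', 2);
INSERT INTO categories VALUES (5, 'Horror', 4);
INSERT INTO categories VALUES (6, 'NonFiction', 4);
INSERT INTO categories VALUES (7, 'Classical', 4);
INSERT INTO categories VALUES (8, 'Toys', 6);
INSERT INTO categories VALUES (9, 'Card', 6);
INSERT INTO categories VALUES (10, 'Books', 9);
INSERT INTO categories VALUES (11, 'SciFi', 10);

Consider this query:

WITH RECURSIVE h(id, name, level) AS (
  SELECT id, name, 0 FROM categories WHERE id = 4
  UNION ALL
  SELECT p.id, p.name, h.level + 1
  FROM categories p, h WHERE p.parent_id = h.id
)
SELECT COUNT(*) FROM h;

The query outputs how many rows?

8

Base: id=4 (Mystery) at level 0.
Iteration 1: rows with parent_id in {4} -> Horror (id 5, level 1), NonFiction (id 6, level 1), Classical (id 7, level 1).
Iteration 2: rows with parent_id in {5,6,7} -> Toys (id 8, level 2), Card (id 9, level 2).
Iteration 3: rows with parent_id in {8,9} -> Books (id 10, level 3).
Iteration 4: rows with parent_id in {10} -> SciFi (id 11, level 4).
Iteration 5: no rows with parent_id in {11}; recursion stops.
Total rows emitted: 8.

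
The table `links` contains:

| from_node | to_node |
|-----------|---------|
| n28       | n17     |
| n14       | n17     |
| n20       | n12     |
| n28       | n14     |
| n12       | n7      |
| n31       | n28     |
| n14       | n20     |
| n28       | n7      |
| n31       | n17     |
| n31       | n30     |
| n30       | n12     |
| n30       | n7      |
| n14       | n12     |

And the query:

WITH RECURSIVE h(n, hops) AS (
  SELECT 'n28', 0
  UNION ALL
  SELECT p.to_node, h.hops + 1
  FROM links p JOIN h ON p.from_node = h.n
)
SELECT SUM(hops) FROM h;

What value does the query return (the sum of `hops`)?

Base: (n28, hops=0).
Iteration 1: edges from {n28} -> (n14, hops=1), (n17, hops=1), (n7, hops=1).
Iteration 2: edges from {n14,n17,n7} -> (n12, hops=2), (n17, hops=2), (n20, hops=2).
Iteration 3: edges from {n12,n17,n20} -> (n12, hops=3), (n7, hops=3).
Iteration 4: edges from {n12,n7} -> (n7, hops=4).
Iteration 5: no outgoing edges from {n7}; recursion stops.
SUM(hops) = 0 + 1 + 1 + 1 + 2 + 2 + 2 + 3 + 3 + 4 = 19.

19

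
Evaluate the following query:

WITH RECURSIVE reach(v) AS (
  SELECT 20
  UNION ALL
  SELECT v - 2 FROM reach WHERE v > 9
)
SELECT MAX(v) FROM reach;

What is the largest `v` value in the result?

20

Base: v=20.
Iteration 1: 20 > 9 holds -> v = 20 - 2 = 18.
Iteration 2: 18 > 9 holds -> v = 18 - 2 = 16.
Iteration 3: 16 > 9 holds -> v = 16 - 2 = 14.
Iteration 4: 14 > 9 holds -> v = 14 - 2 = 12.
Iteration 5: 12 > 9 holds -> v = 12 - 2 = 10.
Iteration 6: 10 > 9 holds -> v = 10 - 2 = 8.
Iteration 7: 8 > 9 fails; recursion stops.
v values: 20, 18, 16, 14, 12, 10, 8; the maximum is 20.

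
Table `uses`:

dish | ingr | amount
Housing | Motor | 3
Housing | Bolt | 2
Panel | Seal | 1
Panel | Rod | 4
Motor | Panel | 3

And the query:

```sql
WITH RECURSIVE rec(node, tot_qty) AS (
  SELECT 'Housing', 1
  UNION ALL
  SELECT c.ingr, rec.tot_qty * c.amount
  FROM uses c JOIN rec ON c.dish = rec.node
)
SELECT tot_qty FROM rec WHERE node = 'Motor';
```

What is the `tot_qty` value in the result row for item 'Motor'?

3

Base: (Housing, tot_qty=1).
Iteration 1: components of {Housing} -> Bolt = 1*2 = 2, Motor = 1*3 = 3.
Iteration 2: components of {Bolt,Motor} -> Panel = 3*3 = 9.
Iteration 3: components of {Panel} -> Rod = 9*4 = 36, Seal = 9*1 = 9.
Iteration 4: no further components; recursion stops.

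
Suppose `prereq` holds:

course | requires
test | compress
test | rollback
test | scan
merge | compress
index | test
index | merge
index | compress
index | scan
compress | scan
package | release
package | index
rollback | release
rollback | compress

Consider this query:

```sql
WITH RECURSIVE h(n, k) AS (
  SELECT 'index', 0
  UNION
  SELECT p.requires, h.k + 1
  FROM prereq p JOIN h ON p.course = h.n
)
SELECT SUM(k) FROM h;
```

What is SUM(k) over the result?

23

Base: (index, k=0).
Iteration 1: edges from {index} -> (compress, k=1), (merge, k=1), (scan, k=1), (test, k=1).
Iteration 2: edges from {compress,merge,scan,test} -> (compress, k=2), (rollback, k=2), (scan, k=2). [UNION drops 2 duplicate row(s)]
Iteration 3: edges from {compress,rollback,scan} -> (compress, k=3), (release, k=3), (scan, k=3).
Iteration 4: edges from {compress,release,scan} -> (scan, k=4).
Iteration 5: no outgoing edges from {scan}; recursion stops.
SUM(k) = 0 + 1 + 1 + 1 + 1 + 2 + 2 + 2 + 3 + 3 + 3 + 4 = 23.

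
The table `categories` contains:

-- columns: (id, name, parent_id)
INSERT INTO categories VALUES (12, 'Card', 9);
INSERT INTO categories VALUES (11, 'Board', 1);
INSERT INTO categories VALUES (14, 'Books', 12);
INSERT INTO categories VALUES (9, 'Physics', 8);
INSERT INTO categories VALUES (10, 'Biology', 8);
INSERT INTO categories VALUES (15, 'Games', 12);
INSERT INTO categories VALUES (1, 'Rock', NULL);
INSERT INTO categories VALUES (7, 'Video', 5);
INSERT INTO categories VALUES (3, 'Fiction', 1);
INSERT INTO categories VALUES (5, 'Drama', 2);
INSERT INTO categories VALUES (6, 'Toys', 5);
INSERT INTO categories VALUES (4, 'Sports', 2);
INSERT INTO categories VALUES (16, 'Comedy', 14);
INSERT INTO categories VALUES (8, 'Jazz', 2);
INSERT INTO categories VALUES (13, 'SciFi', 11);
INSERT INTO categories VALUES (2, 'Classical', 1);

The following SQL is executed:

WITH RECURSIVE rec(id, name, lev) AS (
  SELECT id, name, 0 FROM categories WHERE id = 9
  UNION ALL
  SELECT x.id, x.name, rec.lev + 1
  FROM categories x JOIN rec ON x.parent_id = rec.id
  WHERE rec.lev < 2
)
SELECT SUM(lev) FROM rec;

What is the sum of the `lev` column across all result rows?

5

Base: id=9 (Physics) at lev 0.
Iteration 1: rows with parent_id in {9} -> Card (id 12, lev 1).
Iteration 2: rows with parent_id in {12} -> Books (id 14, lev 2), Games (id 15, lev 2).
Iteration 3: lev < 2 fails for all current rows; recursion stops.
SUM(lev) = 0 + 1 + 2 + 2 = 5.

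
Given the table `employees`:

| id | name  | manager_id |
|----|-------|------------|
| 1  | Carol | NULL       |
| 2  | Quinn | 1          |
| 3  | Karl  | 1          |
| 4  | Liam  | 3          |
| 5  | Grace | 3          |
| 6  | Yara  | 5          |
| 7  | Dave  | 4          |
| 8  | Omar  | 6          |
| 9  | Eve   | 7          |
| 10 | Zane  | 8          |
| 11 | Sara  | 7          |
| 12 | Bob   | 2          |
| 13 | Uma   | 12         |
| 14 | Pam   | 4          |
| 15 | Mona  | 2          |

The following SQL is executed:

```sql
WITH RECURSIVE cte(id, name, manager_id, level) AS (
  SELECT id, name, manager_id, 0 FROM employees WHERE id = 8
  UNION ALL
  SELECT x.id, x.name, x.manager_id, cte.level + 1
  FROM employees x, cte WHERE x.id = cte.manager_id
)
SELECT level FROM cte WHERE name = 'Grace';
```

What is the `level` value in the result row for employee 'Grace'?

Base: id=8 (Omar), manager_id=6, level 0.
Iteration 1: join on id=6 -> Yara (id 6, manager_id=5, level 1).
Iteration 2: join on id=5 -> Grace (id 5, manager_id=3, level 2).
Iteration 3: join on id=3 -> Karl (id 3, manager_id=1, level 3).
Iteration 4: join on id=1 -> Carol (id 1, manager_id=NULL, level 4).
Iteration 5: manager_id is NULL; no match; recursion stops.

2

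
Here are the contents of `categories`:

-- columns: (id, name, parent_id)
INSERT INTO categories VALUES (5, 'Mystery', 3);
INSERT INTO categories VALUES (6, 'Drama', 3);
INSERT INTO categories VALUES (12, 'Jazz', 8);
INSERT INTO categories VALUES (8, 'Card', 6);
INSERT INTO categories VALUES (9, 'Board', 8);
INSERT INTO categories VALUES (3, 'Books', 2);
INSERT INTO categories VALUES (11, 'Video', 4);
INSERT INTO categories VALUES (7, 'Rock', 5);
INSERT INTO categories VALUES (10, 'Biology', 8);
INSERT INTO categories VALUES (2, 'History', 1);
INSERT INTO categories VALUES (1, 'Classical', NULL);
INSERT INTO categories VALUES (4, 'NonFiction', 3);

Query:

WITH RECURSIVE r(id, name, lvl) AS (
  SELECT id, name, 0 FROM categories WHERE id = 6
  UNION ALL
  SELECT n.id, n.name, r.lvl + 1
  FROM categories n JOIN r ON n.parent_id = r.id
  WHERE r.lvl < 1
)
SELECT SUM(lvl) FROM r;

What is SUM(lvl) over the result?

Base: id=6 (Drama) at lvl 0.
Iteration 1: rows with parent_id in {6} -> Card (id 8, lvl 1).
Iteration 2: lvl < 1 fails for all current rows; recursion stops.
SUM(lvl) = 0 + 1 = 1.

1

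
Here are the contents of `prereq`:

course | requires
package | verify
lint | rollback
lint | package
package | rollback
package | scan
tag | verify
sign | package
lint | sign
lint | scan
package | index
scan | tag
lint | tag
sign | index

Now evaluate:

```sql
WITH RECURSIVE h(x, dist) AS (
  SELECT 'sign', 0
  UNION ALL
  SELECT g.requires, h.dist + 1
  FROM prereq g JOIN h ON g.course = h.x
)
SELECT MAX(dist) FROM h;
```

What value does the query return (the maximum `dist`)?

4

Base: (sign, dist=0).
Iteration 1: edges from {sign} -> (index, dist=1), (package, dist=1).
Iteration 2: edges from {index,package} -> (index, dist=2), (rollback, dist=2), (scan, dist=2), (verify, dist=2).
Iteration 3: edges from {index,rollback,scan,verify} -> (tag, dist=3).
Iteration 4: edges from {tag} -> (verify, dist=4).
Iteration 5: no outgoing edges from {verify}; recursion stops.
dist values: 0, 1, 1, 2, 2, 2, 2, 3, 4; the maximum is 4.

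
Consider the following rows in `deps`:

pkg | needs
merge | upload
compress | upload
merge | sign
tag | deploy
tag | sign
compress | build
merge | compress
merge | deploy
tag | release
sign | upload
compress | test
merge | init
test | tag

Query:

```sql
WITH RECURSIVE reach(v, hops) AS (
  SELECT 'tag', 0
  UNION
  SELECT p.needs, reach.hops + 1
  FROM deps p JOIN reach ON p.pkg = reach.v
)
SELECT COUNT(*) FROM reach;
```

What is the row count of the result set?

5

Base: (tag, hops=0).
Iteration 1: edges from {tag} -> (deploy, hops=1), (release, hops=1), (sign, hops=1).
Iteration 2: edges from {deploy,release,sign} -> (upload, hops=2).
Iteration 3: no outgoing edges from {upload}; recursion stops.
Total rows emitted: 5.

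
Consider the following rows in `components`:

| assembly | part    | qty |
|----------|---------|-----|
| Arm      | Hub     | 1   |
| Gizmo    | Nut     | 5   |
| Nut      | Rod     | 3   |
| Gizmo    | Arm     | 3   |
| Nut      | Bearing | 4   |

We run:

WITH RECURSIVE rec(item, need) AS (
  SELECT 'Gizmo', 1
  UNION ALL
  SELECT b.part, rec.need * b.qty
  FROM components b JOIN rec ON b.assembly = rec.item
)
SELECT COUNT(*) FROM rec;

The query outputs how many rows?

6

Base: (Gizmo, need=1).
Iteration 1: components of {Gizmo} -> Arm = 1*3 = 3, Nut = 1*5 = 5.
Iteration 2: components of {Arm,Nut} -> Bearing = 5*4 = 20, Hub = 3*1 = 3, Rod = 5*3 = 15.
Iteration 3: no further components; recursion stops.
Total rows emitted: 6.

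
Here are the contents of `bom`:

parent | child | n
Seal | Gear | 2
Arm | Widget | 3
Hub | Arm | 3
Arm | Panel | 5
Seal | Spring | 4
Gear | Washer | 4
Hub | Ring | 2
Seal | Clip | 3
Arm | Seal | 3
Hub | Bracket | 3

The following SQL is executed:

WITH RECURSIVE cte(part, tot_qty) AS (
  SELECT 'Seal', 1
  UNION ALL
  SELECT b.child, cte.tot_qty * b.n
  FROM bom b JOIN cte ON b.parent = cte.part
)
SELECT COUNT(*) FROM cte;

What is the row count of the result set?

Base: (Seal, tot_qty=1).
Iteration 1: components of {Seal} -> Clip = 1*3 = 3, Gear = 1*2 = 2, Spring = 1*4 = 4.
Iteration 2: components of {Clip,Gear,Spring} -> Washer = 2*4 = 8.
Iteration 3: no further components; recursion stops.
Total rows emitted: 5.

5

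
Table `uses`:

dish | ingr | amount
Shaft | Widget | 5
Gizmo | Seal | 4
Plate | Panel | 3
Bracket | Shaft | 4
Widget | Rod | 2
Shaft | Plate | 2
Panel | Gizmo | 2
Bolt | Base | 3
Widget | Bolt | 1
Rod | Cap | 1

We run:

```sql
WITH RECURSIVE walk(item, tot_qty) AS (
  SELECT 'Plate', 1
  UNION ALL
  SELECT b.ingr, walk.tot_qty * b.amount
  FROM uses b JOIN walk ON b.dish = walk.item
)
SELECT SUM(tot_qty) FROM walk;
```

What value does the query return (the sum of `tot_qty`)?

Base: (Plate, tot_qty=1).
Iteration 1: components of {Plate} -> Panel = 1*3 = 3.
Iteration 2: components of {Panel} -> Gizmo = 3*2 = 6.
Iteration 3: components of {Gizmo} -> Seal = 6*4 = 24.
Iteration 4: no further components; recursion stops.
SUM(tot_qty) = 1 + 3 + 6 + 24 = 34.

34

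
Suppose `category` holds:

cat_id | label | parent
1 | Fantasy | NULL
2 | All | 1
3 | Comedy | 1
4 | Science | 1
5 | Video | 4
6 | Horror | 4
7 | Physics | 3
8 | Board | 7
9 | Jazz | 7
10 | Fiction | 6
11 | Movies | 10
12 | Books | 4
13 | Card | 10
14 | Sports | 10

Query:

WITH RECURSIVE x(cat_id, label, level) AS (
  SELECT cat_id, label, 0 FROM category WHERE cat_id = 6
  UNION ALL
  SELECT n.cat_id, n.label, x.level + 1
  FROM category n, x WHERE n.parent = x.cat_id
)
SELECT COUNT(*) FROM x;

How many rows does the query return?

Base: cat_id=6 (Horror) at level 0.
Iteration 1: rows with parent in {6} -> Fiction (id 10, level 1).
Iteration 2: rows with parent in {10} -> Movies (id 11, level 2), Card (id 13, level 2), Sports (id 14, level 2).
Iteration 3: no rows with parent in {11,13,14}; recursion stops.
Total rows emitted: 5.

5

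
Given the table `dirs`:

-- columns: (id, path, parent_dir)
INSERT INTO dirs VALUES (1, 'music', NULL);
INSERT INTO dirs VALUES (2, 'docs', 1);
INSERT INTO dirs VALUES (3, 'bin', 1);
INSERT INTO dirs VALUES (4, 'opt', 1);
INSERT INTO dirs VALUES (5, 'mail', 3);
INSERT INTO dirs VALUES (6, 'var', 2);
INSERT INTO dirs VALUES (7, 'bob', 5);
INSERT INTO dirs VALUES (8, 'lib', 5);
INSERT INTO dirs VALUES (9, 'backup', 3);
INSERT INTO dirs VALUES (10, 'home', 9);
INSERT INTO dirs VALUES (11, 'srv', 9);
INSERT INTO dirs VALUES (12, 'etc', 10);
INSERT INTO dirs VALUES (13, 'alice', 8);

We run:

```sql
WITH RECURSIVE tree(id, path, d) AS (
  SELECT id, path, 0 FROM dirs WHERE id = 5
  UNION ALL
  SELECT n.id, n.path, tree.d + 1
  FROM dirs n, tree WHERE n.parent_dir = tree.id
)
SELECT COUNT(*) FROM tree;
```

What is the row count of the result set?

Base: id=5 (mail) at d 0.
Iteration 1: rows with parent_dir in {5} -> bob (id 7, d 1), lib (id 8, d 1).
Iteration 2: rows with parent_dir in {7,8} -> alice (id 13, d 2).
Iteration 3: no rows with parent_dir in {13}; recursion stops.
Total rows emitted: 4.

4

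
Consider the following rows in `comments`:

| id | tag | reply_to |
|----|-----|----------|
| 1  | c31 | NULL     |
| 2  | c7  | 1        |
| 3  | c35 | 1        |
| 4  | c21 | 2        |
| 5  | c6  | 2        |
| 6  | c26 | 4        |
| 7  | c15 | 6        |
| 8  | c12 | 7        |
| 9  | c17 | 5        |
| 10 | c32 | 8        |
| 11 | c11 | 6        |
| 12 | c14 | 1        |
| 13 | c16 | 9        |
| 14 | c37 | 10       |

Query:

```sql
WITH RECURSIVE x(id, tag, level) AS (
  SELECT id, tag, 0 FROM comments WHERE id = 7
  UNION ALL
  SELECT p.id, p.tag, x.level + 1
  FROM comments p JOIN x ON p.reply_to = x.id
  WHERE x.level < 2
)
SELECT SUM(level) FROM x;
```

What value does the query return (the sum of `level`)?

Base: id=7 (c15) at level 0.
Iteration 1: rows with reply_to in {7} -> c12 (id 8, level 1).
Iteration 2: rows with reply_to in {8} -> c32 (id 10, level 2).
Iteration 3: level < 2 fails for all current rows; recursion stops.
SUM(level) = 0 + 1 + 2 = 3.

3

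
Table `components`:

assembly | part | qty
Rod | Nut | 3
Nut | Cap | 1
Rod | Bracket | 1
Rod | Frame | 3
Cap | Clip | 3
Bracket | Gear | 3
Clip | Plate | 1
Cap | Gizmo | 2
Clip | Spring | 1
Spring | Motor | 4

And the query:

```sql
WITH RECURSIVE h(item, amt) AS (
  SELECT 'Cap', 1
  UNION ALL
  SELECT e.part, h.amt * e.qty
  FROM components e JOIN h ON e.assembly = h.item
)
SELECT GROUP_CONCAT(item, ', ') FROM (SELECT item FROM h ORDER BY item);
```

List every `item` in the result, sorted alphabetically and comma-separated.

Base: (Cap, amt=1).
Iteration 1: components of {Cap} -> Clip = 1*3 = 3, Gizmo = 1*2 = 2.
Iteration 2: components of {Clip,Gizmo} -> Plate = 3*1 = 3, Spring = 3*1 = 3.
Iteration 3: components of {Plate,Spring} -> Motor = 3*4 = 12.
Iteration 4: no further components; recursion stops.

Cap, Clip, Gizmo, Motor, Plate, Spring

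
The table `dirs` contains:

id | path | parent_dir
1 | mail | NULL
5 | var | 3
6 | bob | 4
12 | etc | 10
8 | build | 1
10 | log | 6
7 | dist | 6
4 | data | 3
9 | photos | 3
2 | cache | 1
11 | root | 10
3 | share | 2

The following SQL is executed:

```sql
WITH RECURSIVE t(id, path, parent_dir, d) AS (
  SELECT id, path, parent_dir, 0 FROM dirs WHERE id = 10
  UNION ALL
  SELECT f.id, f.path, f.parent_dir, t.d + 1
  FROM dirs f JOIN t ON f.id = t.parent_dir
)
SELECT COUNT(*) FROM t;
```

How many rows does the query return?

Base: id=10 (log), parent_dir=6, d 0.
Iteration 1: join on id=6 -> bob (id 6, parent_dir=4, d 1).
Iteration 2: join on id=4 -> data (id 4, parent_dir=3, d 2).
Iteration 3: join on id=3 -> share (id 3, parent_dir=2, d 3).
Iteration 4: join on id=2 -> cache (id 2, parent_dir=1, d 4).
Iteration 5: join on id=1 -> mail (id 1, parent_dir=NULL, d 5).
Iteration 6: parent_dir is NULL; no match; recursion stops.
Total rows emitted: 6.

6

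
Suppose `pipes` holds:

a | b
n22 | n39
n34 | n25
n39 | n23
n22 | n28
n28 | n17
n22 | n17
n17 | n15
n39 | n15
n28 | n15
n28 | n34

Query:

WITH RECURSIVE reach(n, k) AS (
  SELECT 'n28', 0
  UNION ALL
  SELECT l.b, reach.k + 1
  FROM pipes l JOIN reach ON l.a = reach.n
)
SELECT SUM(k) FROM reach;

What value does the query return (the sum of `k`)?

7

Base: (n28, k=0).
Iteration 1: edges from {n28} -> (n15, k=1), (n17, k=1), (n34, k=1).
Iteration 2: edges from {n15,n17,n34} -> (n15, k=2), (n25, k=2).
Iteration 3: no outgoing edges from {n15,n25}; recursion stops.
SUM(k) = 0 + 1 + 1 + 1 + 2 + 2 = 7.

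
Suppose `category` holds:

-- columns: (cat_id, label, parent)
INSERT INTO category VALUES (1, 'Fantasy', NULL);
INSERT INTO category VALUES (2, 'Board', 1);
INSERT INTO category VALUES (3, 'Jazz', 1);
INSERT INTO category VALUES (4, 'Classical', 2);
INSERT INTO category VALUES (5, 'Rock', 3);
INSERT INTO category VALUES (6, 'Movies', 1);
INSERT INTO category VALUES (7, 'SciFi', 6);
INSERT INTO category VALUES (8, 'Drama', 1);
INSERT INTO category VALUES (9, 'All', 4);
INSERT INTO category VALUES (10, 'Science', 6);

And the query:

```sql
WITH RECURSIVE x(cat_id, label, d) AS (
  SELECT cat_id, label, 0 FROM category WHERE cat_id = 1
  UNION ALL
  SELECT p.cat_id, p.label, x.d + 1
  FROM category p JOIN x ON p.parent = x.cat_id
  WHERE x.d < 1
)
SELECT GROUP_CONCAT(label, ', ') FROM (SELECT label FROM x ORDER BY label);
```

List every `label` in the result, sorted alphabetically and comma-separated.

Board, Drama, Fantasy, Jazz, Movies

Base: cat_id=1 (Fantasy) at d 0.
Iteration 1: rows with parent in {1} -> Board (id 2, d 1), Jazz (id 3, d 1), Movies (id 6, d 1), Drama (id 8, d 1).
Iteration 2: d < 1 fails for all current rows; recursion stops.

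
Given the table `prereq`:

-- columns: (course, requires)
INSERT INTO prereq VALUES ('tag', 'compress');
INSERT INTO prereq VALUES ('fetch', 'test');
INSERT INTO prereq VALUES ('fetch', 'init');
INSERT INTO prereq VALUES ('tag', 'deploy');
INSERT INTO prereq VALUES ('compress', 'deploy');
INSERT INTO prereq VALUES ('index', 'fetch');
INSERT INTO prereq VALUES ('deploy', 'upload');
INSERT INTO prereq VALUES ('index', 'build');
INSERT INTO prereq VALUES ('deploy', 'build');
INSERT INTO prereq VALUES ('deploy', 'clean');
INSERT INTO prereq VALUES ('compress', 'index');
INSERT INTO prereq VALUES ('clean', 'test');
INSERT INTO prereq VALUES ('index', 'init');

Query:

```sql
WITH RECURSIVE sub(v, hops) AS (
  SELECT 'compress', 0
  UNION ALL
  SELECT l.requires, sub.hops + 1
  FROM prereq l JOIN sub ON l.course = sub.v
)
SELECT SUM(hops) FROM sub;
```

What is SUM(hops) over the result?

Base: (compress, hops=0).
Iteration 1: edges from {compress} -> (deploy, hops=1), (index, hops=1).
Iteration 2: edges from {deploy,index} -> (build, hops=2) x2, (clean, hops=2), (fetch, hops=2), (init, hops=2), (upload, hops=2). [UNION ALL keeps all 6 new rows, including repeats]
Iteration 3: edges from {build,clean,fetch,init,upload} -> (init, hops=3), (test, hops=3) x2. [UNION ALL keeps all 3 new rows, including repeats]
Iteration 4: no outgoing edges from {init,test}; recursion stops.
SUM(hops) = 0 + 1 + 1 + 2 + 2 + 2 + 2 + 2 + 2 + 3 + 3 + 3 = 23.

23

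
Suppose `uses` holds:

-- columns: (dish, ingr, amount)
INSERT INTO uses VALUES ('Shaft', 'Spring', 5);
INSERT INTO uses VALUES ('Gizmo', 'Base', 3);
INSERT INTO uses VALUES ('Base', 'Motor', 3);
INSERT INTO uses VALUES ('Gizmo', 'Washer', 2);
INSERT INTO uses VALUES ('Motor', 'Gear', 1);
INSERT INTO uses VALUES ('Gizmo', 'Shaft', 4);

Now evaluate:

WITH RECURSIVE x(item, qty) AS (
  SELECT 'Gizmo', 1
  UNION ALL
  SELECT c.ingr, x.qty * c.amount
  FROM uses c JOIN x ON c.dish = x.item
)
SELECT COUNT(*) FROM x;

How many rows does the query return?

Base: (Gizmo, qty=1).
Iteration 1: components of {Gizmo} -> Base = 1*3 = 3, Shaft = 1*4 = 4, Washer = 1*2 = 2.
Iteration 2: components of {Base,Shaft,Washer} -> Motor = 3*3 = 9, Spring = 4*5 = 20.
Iteration 3: components of {Motor,Spring} -> Gear = 9*1 = 9.
Iteration 4: no further components; recursion stops.
Total rows emitted: 7.

7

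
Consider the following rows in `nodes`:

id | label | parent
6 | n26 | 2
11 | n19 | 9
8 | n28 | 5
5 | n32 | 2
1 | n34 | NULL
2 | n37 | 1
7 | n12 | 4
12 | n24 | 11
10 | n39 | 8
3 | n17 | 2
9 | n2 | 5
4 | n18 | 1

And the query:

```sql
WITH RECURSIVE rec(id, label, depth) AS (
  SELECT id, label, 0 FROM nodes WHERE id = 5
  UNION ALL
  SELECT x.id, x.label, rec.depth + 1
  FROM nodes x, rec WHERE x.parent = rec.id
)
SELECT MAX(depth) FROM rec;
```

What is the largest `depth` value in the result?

3

Base: id=5 (n32) at depth 0.
Iteration 1: rows with parent in {5} -> n28 (id 8, depth 1), n2 (id 9, depth 1).
Iteration 2: rows with parent in {8,9} -> n39 (id 10, depth 2), n19 (id 11, depth 2).
Iteration 3: rows with parent in {10,11} -> n24 (id 12, depth 3).
Iteration 4: no rows with parent in {12}; recursion stops.
depth values: 0, 1, 1, 2, 2, 3; the maximum is 3.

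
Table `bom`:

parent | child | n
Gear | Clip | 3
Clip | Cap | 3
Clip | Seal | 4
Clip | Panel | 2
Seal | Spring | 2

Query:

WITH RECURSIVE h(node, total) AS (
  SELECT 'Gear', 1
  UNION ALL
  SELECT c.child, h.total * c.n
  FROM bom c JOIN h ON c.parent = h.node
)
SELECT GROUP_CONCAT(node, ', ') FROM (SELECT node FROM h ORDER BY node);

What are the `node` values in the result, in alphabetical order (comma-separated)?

Base: (Gear, total=1).
Iteration 1: components of {Gear} -> Clip = 1*3 = 3.
Iteration 2: components of {Clip} -> Cap = 3*3 = 9, Panel = 3*2 = 6, Seal = 3*4 = 12.
Iteration 3: components of {Cap,Panel,Seal} -> Spring = 12*2 = 24.
Iteration 4: no further components; recursion stops.

Cap, Clip, Gear, Panel, Seal, Spring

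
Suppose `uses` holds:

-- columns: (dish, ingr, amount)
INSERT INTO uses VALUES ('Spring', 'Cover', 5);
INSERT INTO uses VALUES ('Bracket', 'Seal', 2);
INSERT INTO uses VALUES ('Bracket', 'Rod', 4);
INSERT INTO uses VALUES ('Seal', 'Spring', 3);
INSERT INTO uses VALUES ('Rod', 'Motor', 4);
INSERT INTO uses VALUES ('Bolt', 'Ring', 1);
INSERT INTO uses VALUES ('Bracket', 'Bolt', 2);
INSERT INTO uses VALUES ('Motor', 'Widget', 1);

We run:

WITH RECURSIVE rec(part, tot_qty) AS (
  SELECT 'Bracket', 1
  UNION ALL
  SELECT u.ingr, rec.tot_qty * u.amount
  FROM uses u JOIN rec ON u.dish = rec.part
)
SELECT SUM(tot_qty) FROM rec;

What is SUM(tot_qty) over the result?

79

Base: (Bracket, tot_qty=1).
Iteration 1: components of {Bracket} -> Bolt = 1*2 = 2, Rod = 1*4 = 4, Seal = 1*2 = 2.
Iteration 2: components of {Bolt,Rod,Seal} -> Motor = 4*4 = 16, Ring = 2*1 = 2, Spring = 2*3 = 6.
Iteration 3: components of {Motor,Ring,Spring} -> Cover = 6*5 = 30, Widget = 16*1 = 16.
Iteration 4: no further components; recursion stops.
SUM(tot_qty) = 1 + 2 + 2 + 4 + 2 + 6 + 16 + 30 + 16 = 79.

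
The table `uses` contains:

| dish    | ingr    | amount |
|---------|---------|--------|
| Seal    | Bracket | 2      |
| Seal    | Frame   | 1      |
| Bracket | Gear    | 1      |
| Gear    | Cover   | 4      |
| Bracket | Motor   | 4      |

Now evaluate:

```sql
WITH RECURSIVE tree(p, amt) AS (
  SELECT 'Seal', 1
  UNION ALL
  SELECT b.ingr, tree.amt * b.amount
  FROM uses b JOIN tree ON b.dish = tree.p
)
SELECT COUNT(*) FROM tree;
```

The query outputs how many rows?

6

Base: (Seal, amt=1).
Iteration 1: components of {Seal} -> Bracket = 1*2 = 2, Frame = 1*1 = 1.
Iteration 2: components of {Bracket,Frame} -> Gear = 2*1 = 2, Motor = 2*4 = 8.
Iteration 3: components of {Gear,Motor} -> Cover = 2*4 = 8.
Iteration 4: no further components; recursion stops.
Total rows emitted: 6.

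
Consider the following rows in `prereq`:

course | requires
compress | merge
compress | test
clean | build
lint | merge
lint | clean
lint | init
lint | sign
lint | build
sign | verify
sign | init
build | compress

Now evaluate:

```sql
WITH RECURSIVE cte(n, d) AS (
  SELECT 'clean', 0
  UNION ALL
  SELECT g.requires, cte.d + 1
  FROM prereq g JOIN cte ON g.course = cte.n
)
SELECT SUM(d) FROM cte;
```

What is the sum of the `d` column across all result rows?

Base: (clean, d=0).
Iteration 1: edges from {clean} -> (build, d=1).
Iteration 2: edges from {build} -> (compress, d=2).
Iteration 3: edges from {compress} -> (merge, d=3), (test, d=3).
Iteration 4: no outgoing edges from {merge,test}; recursion stops.
SUM(d) = 0 + 1 + 2 + 3 + 3 = 9.

9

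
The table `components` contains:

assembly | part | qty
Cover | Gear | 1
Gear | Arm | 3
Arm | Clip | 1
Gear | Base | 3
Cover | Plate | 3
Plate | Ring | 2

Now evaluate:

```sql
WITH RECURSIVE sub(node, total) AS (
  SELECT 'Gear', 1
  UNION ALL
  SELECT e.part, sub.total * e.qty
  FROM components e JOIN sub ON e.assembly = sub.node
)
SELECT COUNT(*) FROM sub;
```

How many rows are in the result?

Base: (Gear, total=1).
Iteration 1: components of {Gear} -> Arm = 1*3 = 3, Base = 1*3 = 3.
Iteration 2: components of {Arm,Base} -> Clip = 3*1 = 3.
Iteration 3: no further components; recursion stops.
Total rows emitted: 4.

4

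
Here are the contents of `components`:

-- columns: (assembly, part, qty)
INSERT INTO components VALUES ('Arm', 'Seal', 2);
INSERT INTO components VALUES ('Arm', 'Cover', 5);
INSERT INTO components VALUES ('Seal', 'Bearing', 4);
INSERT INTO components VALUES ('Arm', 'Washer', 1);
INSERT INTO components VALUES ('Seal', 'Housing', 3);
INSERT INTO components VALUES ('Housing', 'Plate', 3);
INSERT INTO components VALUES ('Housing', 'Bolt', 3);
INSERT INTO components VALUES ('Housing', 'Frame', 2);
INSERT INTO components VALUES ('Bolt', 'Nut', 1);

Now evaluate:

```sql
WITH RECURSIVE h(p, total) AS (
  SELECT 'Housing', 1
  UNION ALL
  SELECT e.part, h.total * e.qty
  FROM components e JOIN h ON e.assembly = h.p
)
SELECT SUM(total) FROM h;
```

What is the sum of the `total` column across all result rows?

Base: (Housing, total=1).
Iteration 1: components of {Housing} -> Bolt = 1*3 = 3, Frame = 1*2 = 2, Plate = 1*3 = 3.
Iteration 2: components of {Bolt,Frame,Plate} -> Nut = 3*1 = 3.
Iteration 3: no further components; recursion stops.
SUM(total) = 1 + 3 + 3 + 2 + 3 = 12.

12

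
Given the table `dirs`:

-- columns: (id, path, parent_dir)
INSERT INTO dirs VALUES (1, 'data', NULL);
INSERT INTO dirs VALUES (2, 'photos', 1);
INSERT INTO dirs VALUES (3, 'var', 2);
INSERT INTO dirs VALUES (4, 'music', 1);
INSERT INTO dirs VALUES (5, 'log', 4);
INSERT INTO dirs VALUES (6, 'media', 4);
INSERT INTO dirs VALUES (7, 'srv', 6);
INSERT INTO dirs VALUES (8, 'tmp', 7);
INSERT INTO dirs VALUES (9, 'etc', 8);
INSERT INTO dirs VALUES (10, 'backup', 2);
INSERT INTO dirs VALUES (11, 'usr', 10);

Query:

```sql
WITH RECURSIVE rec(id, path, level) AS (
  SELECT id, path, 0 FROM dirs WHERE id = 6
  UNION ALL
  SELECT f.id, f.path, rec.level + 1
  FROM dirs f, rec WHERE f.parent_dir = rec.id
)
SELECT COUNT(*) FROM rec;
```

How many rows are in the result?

4

Base: id=6 (media) at level 0.
Iteration 1: rows with parent_dir in {6} -> srv (id 7, level 1).
Iteration 2: rows with parent_dir in {7} -> tmp (id 8, level 2).
Iteration 3: rows with parent_dir in {8} -> etc (id 9, level 3).
Iteration 4: no rows with parent_dir in {9}; recursion stops.
Total rows emitted: 4.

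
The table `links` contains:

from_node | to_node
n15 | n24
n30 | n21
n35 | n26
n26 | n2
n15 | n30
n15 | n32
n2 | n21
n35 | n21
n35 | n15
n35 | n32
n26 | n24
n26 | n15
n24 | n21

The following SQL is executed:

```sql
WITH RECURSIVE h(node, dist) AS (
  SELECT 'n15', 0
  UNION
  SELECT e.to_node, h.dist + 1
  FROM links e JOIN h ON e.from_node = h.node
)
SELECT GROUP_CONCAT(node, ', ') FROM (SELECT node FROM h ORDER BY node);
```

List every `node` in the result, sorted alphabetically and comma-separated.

n15, n21, n24, n30, n32

Base: (n15, dist=0).
Iteration 1: edges from {n15} -> (n24, dist=1), (n30, dist=1), (n32, dist=1).
Iteration 2: edges from {n24,n30,n32} -> (n21, dist=2). [UNION drops 1 duplicate row(s)]
Iteration 3: no outgoing edges from {n21}; recursion stops.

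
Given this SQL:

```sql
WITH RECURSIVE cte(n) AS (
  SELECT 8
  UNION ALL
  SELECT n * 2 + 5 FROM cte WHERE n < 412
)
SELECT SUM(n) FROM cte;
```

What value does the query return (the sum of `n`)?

1616

Base: n=8.
Iteration 1: 8 < 412 holds -> n = 8 * 2 + 5 = 21.
Iteration 2: 21 < 412 holds -> n = 21 * 2 + 5 = 47.
Iteration 3: 47 < 412 holds -> n = 47 * 2 + 5 = 99.
Iteration 4: 99 < 412 holds -> n = 99 * 2 + 5 = 203.
Iteration 5: 203 < 412 holds -> n = 203 * 2 + 5 = 411.
Iteration 6: 411 < 412 holds -> n = 411 * 2 + 5 = 827.
Iteration 7: 827 < 412 fails; recursion stops.
SUM(n) = 8 + 21 + 47 + 99 + 203 + 411 + 827 = 1616.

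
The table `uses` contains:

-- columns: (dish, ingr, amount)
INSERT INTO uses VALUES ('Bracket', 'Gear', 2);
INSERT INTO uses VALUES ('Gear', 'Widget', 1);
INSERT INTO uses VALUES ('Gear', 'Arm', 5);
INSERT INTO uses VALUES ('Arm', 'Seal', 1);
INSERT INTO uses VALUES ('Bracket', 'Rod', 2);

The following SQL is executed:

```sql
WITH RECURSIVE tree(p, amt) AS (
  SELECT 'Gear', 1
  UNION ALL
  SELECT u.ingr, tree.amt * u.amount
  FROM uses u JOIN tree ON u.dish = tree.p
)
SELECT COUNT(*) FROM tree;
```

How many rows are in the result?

Base: (Gear, amt=1).
Iteration 1: components of {Gear} -> Arm = 1*5 = 5, Widget = 1*1 = 1.
Iteration 2: components of {Arm,Widget} -> Seal = 5*1 = 5.
Iteration 3: no further components; recursion stops.
Total rows emitted: 4.

4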